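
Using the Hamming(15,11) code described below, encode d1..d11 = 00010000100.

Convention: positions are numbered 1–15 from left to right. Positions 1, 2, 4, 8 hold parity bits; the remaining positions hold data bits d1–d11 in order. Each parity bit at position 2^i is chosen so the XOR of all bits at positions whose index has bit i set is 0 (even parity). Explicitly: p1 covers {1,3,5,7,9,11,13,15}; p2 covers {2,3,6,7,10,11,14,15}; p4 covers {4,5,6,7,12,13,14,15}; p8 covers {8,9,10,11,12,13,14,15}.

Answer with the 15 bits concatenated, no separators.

Place data at non-parity positions: p1 p2 0 p4 0 0 1 p8 0 0 0 0 1 0 0
p1 (pos 1,3,5,7,9,11,13,15): XOR of data positions = 0⊕0⊕1⊕0⊕0⊕1⊕0 = 0
p2 (pos 2,3,6,7,10,11,14,15): XOR of data positions = 0⊕0⊕1⊕0⊕0⊕0⊕0 = 1
p4 (pos 4,5,6,7,12,13,14,15): XOR of data positions = 0⊕0⊕1⊕0⊕1⊕0⊕0 = 0
p8 (pos 8,9,10,11,12,13,14,15): XOR of data positions = 0⊕0⊕0⊕0⊕1⊕0⊕0 = 1
Codeword: 010000110000100

010000110000100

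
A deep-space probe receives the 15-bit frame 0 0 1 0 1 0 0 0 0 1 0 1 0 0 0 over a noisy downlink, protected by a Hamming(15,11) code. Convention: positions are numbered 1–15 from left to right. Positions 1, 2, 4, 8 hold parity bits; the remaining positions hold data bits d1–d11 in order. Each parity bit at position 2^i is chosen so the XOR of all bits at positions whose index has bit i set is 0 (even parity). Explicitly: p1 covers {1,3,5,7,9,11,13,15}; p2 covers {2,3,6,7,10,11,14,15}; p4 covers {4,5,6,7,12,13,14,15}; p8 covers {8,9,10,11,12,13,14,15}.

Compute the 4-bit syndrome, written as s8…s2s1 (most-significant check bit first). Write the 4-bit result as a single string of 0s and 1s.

s1 (pos 1,3,5,7,9,11,13,15): 0⊕1⊕1⊕0⊕0⊕0⊕0⊕0 = 0
s2 (pos 2,3,6,7,10,11,14,15): 0⊕1⊕0⊕0⊕1⊕0⊕0⊕0 = 0
s4 (pos 4,5,6,7,12,13,14,15): 0⊕1⊕0⊕0⊕1⊕0⊕0⊕0 = 0
s8 (pos 8,9,10,11,12,13,14,15): 0⊕0⊕1⊕0⊕1⊕0⊕0⊕0 = 0
Syndrome s8…s1 = 0000 → no error.

0000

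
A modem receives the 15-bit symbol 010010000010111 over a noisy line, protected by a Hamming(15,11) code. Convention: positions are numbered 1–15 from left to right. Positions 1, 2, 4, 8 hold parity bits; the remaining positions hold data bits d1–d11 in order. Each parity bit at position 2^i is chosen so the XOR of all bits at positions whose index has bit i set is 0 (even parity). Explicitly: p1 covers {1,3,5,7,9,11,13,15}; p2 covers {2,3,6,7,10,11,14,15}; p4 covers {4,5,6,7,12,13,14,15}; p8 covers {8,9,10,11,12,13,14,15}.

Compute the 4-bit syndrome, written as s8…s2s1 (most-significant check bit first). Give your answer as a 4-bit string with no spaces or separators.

0000

s1 (pos 1,3,5,7,9,11,13,15): 0⊕0⊕1⊕0⊕0⊕1⊕1⊕1 = 0
s2 (pos 2,3,6,7,10,11,14,15): 1⊕0⊕0⊕0⊕0⊕1⊕1⊕1 = 0
s4 (pos 4,5,6,7,12,13,14,15): 0⊕1⊕0⊕0⊕0⊕1⊕1⊕1 = 0
s8 (pos 8,9,10,11,12,13,14,15): 0⊕0⊕0⊕1⊕0⊕1⊕1⊕1 = 0
Syndrome s8…s1 = 0000 → no error.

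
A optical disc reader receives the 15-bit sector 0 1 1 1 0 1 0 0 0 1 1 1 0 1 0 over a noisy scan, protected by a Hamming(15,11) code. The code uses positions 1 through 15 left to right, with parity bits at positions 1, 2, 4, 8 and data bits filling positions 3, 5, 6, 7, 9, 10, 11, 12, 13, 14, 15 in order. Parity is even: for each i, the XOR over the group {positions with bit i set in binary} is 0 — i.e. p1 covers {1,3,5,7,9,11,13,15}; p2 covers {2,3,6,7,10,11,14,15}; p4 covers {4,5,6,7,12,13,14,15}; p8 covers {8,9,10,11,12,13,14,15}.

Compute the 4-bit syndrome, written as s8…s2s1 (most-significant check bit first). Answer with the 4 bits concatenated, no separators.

s1 (pos 1,3,5,7,9,11,13,15): 0⊕1⊕0⊕0⊕0⊕1⊕0⊕0 = 0
s2 (pos 2,3,6,7,10,11,14,15): 1⊕1⊕1⊕0⊕1⊕1⊕1⊕0 = 0
s4 (pos 4,5,6,7,12,13,14,15): 1⊕0⊕1⊕0⊕1⊕0⊕1⊕0 = 0
s8 (pos 8,9,10,11,12,13,14,15): 0⊕0⊕1⊕1⊕1⊕0⊕1⊕0 = 0
Syndrome s8…s1 = 0000 → no error.

0000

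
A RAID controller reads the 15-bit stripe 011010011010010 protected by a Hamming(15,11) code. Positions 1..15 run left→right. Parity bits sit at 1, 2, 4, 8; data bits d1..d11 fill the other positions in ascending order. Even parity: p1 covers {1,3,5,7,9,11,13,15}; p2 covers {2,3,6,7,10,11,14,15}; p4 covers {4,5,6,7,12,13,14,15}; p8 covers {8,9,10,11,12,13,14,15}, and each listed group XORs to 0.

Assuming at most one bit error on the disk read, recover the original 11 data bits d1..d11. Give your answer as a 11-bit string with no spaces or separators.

11001010010

s1 (pos 1,3,5,7,9,11,13,15): 0⊕1⊕1⊕0⊕1⊕1⊕0⊕0 = 0
s2 (pos 2,3,6,7,10,11,14,15): 1⊕1⊕0⊕0⊕0⊕1⊕1⊕0 = 0
s4 (pos 4,5,6,7,12,13,14,15): 0⊕1⊕0⊕0⊕0⊕0⊕1⊕0 = 0
s8 (pos 8,9,10,11,12,13,14,15): 1⊕1⊕0⊕1⊕0⊕0⊕1⊕0 = 0
Syndrome s8…s1 = 0000 → no error.
Read data bits from positions 3,5,6,7,9,10,11,12,13,14,15: 11001010010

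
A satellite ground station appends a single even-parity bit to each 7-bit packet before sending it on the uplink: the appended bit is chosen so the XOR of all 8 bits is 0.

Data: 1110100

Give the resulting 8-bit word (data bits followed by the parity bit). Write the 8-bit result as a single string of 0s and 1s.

XOR of the 7 data bits: 1⊕1⊕1⊕0⊕1⊕0⊕0 = 0
Parity bit = 0 (so all 8 bits XOR to 0).

11101000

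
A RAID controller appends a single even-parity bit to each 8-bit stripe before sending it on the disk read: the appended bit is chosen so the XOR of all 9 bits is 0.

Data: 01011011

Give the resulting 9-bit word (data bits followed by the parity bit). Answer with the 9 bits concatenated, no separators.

XOR of the 8 data bits: 0⊕1⊕0⊕1⊕1⊕0⊕1⊕1 = 1
Parity bit = 1 (so all 9 bits XOR to 0).

010110111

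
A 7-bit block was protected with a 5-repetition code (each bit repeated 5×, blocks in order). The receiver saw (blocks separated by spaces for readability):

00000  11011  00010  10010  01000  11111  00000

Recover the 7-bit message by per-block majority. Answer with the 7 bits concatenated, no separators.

0100010

Block 1 (00000): 0 ones → 0
Block 2 (11011): 4 ones → 1
Block 3 (00010): 1 one → 0
Block 4 (10010): 2 ones → 0
Block 5 (01000): 1 one → 0
Block 6 (11111): 5 ones → 1
Block 7 (00000): 0 ones → 0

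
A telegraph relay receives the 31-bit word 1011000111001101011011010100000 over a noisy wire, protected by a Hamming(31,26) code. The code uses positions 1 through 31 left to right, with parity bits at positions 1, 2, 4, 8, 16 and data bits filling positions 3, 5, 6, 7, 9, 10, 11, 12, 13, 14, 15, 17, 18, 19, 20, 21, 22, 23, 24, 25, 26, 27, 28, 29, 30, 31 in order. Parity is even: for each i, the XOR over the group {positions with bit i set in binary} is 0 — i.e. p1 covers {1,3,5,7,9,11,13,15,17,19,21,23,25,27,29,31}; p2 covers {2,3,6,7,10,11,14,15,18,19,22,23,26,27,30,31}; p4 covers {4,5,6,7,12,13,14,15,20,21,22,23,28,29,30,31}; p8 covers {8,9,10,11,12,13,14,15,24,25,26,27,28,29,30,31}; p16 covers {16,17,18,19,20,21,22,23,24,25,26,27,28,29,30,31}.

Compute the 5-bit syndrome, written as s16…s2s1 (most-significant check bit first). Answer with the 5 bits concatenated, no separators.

s1 (pos 1,3,5,7,9,11,13,15,17,19,21,23,25,27,29,31): 1⊕1⊕0⊕0⊕1⊕0⊕1⊕0⊕0⊕1⊕1⊕0⊕0⊕0⊕0⊕0 = 0
s2 (pos 2,3,6,7,10,11,14,15,18,19,22,23,26,27,30,31): 0⊕1⊕0⊕0⊕1⊕0⊕1⊕0⊕1⊕1⊕1⊕0⊕1⊕0⊕0⊕0 = 1
s4 (pos 4,5,6,7,12,13,14,15,20,21,22,23,28,29,30,31): 1⊕0⊕0⊕0⊕0⊕1⊕1⊕0⊕0⊕1⊕1⊕0⊕0⊕0⊕0⊕0 = 1
s8 (pos 8,9,10,11,12,13,14,15,24,25,26,27,28,29,30,31): 1⊕1⊕1⊕0⊕0⊕1⊕1⊕0⊕1⊕0⊕1⊕0⊕0⊕0⊕0⊕0 = 1
s16 (pos 16,17,18,19,20,21,22,23,24,25,26,27,28,29,30,31): 1⊕0⊕1⊕1⊕0⊕1⊕1⊕0⊕1⊕0⊕1⊕0⊕0⊕0⊕0⊕0 = 1
Syndrome s16…s1 = 11110 → error at position 30.

11110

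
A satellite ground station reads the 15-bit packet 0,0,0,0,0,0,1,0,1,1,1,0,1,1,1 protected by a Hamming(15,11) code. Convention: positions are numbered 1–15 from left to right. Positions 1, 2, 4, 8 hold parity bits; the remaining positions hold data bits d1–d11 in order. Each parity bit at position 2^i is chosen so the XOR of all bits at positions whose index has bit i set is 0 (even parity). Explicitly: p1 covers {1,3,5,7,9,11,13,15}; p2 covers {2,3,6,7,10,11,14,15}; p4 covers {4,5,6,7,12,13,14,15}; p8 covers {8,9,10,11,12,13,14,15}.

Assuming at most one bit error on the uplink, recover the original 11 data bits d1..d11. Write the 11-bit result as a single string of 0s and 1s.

s1 (pos 1,3,5,7,9,11,13,15): 0⊕0⊕0⊕1⊕1⊕1⊕1⊕1 = 1
s2 (pos 2,3,6,7,10,11,14,15): 0⊕0⊕0⊕1⊕1⊕1⊕1⊕1 = 1
s4 (pos 4,5,6,7,12,13,14,15): 0⊕0⊕0⊕1⊕0⊕1⊕1⊕1 = 0
s8 (pos 8,9,10,11,12,13,14,15): 0⊕1⊕1⊕1⊕0⊕1⊕1⊕1 = 0
Syndrome s8…s1 = 0011 → error at position 3.
Flip position 3: 000000101110111 → 001000101110111
Read data bits from positions 3,5,6,7,9,10,11,12,13,14,15: 10011110111

10011110111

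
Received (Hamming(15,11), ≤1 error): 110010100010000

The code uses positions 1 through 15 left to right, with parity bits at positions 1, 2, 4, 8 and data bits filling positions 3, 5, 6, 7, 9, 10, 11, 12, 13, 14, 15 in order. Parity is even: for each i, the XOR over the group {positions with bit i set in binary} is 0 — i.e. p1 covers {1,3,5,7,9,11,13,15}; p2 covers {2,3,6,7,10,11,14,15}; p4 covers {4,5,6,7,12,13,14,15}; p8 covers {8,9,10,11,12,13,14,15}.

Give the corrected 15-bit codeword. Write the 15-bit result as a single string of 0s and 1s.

110010100110000

s1 (pos 1,3,5,7,9,11,13,15): 1⊕0⊕1⊕1⊕0⊕1⊕0⊕0 = 0
s2 (pos 2,3,6,7,10,11,14,15): 1⊕0⊕0⊕1⊕0⊕1⊕0⊕0 = 1
s4 (pos 4,5,6,7,12,13,14,15): 0⊕1⊕0⊕1⊕0⊕0⊕0⊕0 = 0
s8 (pos 8,9,10,11,12,13,14,15): 0⊕0⊕0⊕1⊕0⊕0⊕0⊕0 = 1
Syndrome s8…s1 = 1010 → error at position 10.
Flip position 10: 110010100010000 → 110010100110000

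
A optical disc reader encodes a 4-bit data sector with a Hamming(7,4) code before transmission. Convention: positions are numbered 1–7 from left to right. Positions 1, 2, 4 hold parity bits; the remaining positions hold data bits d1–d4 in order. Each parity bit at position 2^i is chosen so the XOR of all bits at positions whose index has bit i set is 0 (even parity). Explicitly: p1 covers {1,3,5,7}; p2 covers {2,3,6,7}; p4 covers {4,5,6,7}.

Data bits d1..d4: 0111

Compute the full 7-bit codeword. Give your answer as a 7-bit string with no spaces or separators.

Place data at non-parity positions: p1 p2 0 p4 1 1 1
p1 (pos 1,3,5,7): XOR of data positions = 0⊕1⊕1 = 0
p2 (pos 2,3,6,7): XOR of data positions = 0⊕1⊕1 = 0
p4 (pos 4,5,6,7): XOR of data positions = 1⊕1⊕1 = 1
Codeword: 0001111

0001111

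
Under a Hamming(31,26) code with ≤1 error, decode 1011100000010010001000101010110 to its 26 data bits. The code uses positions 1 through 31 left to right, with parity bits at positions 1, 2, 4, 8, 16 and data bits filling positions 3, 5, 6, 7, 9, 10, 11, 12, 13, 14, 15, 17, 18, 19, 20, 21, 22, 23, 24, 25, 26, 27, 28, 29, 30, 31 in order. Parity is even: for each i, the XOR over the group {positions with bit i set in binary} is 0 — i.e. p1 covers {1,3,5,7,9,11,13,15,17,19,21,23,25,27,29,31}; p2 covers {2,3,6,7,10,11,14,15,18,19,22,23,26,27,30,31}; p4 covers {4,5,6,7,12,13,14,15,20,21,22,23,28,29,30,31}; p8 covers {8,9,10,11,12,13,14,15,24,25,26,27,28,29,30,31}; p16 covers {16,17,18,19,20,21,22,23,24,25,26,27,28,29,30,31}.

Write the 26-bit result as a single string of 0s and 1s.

s1 (pos 1,3,5,7,9,11,13,15,17,19,21,23,25,27,29,31): 1⊕1⊕1⊕0⊕0⊕0⊕0⊕1⊕0⊕1⊕0⊕1⊕1⊕1⊕1⊕0 = 1
s2 (pos 2,3,6,7,10,11,14,15,18,19,22,23,26,27,30,31): 0⊕1⊕0⊕0⊕0⊕0⊕0⊕1⊕0⊕1⊕0⊕1⊕0⊕1⊕1⊕0 = 0
s4 (pos 4,5,6,7,12,13,14,15,20,21,22,23,28,29,30,31): 1⊕1⊕0⊕0⊕1⊕0⊕0⊕1⊕0⊕0⊕0⊕1⊕0⊕1⊕1⊕0 = 1
s8 (pos 8,9,10,11,12,13,14,15,24,25,26,27,28,29,30,31): 0⊕0⊕0⊕0⊕1⊕0⊕0⊕1⊕0⊕1⊕0⊕1⊕0⊕1⊕1⊕0 = 0
s16 (pos 16,17,18,19,20,21,22,23,24,25,26,27,28,29,30,31): 0⊕0⊕0⊕1⊕0⊕0⊕0⊕1⊕0⊕1⊕0⊕1⊕0⊕1⊕1⊕0 = 0
Syndrome s16…s1 = 00101 → error at position 5.
Flip position 5: 1011100000010010001000101010110 → 1011000000010010001000101010110
Read data bits from positions 3,5,6,7,9,10,11,12,13,14,15,17,18,19,20,21,22,23,24,25,26,27,28,29,30,31: 10000001001001000101010110

10000001001001000101010110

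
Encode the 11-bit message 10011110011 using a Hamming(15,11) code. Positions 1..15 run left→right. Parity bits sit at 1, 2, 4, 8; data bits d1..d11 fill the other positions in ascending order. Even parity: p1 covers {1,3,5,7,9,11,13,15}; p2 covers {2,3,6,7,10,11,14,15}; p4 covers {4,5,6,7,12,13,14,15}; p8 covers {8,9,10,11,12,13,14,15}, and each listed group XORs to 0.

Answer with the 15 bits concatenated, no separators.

Place data at non-parity positions: p1 p2 1 p4 0 0 1 p8 1 1 1 0 0 1 1
p1 (pos 1,3,5,7,9,11,13,15): XOR of data positions = 1⊕0⊕1⊕1⊕1⊕0⊕1 = 1
p2 (pos 2,3,6,7,10,11,14,15): XOR of data positions = 1⊕0⊕1⊕1⊕1⊕1⊕1 = 0
p4 (pos 4,5,6,7,12,13,14,15): XOR of data positions = 0⊕0⊕1⊕0⊕0⊕1⊕1 = 1
p8 (pos 8,9,10,11,12,13,14,15): XOR of data positions = 1⊕1⊕1⊕0⊕0⊕1⊕1 = 1
Codeword: 101100111110011

101100111110011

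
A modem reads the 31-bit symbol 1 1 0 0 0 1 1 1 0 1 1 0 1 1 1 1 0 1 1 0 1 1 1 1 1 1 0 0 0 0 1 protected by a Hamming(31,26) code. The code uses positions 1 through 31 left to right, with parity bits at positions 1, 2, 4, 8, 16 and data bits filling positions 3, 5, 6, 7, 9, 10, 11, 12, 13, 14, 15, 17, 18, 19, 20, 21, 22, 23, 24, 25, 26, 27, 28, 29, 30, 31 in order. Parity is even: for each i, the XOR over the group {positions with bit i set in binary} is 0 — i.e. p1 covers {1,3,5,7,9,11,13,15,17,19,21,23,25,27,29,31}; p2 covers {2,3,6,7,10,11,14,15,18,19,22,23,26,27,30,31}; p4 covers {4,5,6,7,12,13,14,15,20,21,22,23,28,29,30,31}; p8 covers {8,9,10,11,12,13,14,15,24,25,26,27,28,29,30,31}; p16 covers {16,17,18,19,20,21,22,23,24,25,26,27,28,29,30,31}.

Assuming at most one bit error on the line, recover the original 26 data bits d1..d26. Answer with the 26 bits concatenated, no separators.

s1 (pos 1,3,5,7,9,11,13,15,17,19,21,23,25,27,29,31): 1⊕0⊕0⊕1⊕0⊕1⊕1⊕1⊕0⊕1⊕1⊕1⊕1⊕0⊕0⊕1 = 0
s2 (pos 2,3,6,7,10,11,14,15,18,19,22,23,26,27,30,31): 1⊕0⊕1⊕1⊕1⊕1⊕1⊕1⊕1⊕1⊕1⊕1⊕1⊕0⊕0⊕1 = 1
s4 (pos 4,5,6,7,12,13,14,15,20,21,22,23,28,29,30,31): 0⊕0⊕1⊕1⊕0⊕1⊕1⊕1⊕0⊕1⊕1⊕1⊕0⊕0⊕0⊕1 = 1
s8 (pos 8,9,10,11,12,13,14,15,24,25,26,27,28,29,30,31): 1⊕0⊕1⊕1⊕0⊕1⊕1⊕1⊕1⊕1⊕1⊕0⊕0⊕0⊕0⊕1 = 0
s16 (pos 16,17,18,19,20,21,22,23,24,25,26,27,28,29,30,31): 1⊕0⊕1⊕1⊕0⊕1⊕1⊕1⊕1⊕1⊕1⊕0⊕0⊕0⊕0⊕1 = 0
Syndrome s16…s1 = 00110 → error at position 6.
Flip position 6: 1100011101101111011011111100001 → 1100001101101111011011111100001
Read data bits from positions 3,5,6,7,9,10,11,12,13,14,15,17,18,19,20,21,22,23,24,25,26,27,28,29,30,31: 00010110111011011111100001

00010110111011011111100001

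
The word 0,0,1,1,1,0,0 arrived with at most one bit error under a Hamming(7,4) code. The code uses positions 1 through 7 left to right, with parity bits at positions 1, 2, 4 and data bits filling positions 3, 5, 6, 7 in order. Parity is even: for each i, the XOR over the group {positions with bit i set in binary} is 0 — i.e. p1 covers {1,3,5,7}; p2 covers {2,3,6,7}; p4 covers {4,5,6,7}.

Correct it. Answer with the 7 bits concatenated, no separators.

s1 (pos 1,3,5,7): 0⊕1⊕1⊕0 = 0
s2 (pos 2,3,6,7): 0⊕1⊕0⊕0 = 1
s4 (pos 4,5,6,7): 1⊕1⊕0⊕0 = 0
Syndrome s4…s1 = 010 → error at position 2.
Flip position 2: 0011100 → 0111100

0111100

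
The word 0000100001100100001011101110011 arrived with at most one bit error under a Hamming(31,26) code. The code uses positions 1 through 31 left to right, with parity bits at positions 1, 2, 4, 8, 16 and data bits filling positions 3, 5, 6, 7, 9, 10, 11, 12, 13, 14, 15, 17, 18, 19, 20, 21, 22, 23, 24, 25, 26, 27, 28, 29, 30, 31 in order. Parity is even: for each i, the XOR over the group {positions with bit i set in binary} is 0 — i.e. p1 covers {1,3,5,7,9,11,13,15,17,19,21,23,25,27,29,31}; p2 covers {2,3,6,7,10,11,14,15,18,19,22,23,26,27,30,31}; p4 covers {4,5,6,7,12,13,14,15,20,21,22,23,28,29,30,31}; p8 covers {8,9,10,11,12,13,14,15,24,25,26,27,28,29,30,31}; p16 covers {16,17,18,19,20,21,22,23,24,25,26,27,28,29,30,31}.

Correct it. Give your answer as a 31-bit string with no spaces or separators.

0000100001100100001111101110011

s1 (pos 1,3,5,7,9,11,13,15,17,19,21,23,25,27,29,31): 0⊕0⊕1⊕0⊕0⊕1⊕0⊕0⊕0⊕1⊕1⊕1⊕1⊕1⊕0⊕1 = 0
s2 (pos 2,3,6,7,10,11,14,15,18,19,22,23,26,27,30,31): 0⊕0⊕0⊕0⊕1⊕1⊕1⊕0⊕0⊕1⊕1⊕1⊕1⊕1⊕1⊕1 = 0
s4 (pos 4,5,6,7,12,13,14,15,20,21,22,23,28,29,30,31): 0⊕1⊕0⊕0⊕0⊕0⊕1⊕0⊕0⊕1⊕1⊕1⊕0⊕0⊕1⊕1 = 1
s8 (pos 8,9,10,11,12,13,14,15,24,25,26,27,28,29,30,31): 0⊕0⊕1⊕1⊕0⊕0⊕1⊕0⊕0⊕1⊕1⊕1⊕0⊕0⊕1⊕1 = 0
s16 (pos 16,17,18,19,20,21,22,23,24,25,26,27,28,29,30,31): 0⊕0⊕0⊕1⊕0⊕1⊕1⊕1⊕0⊕1⊕1⊕1⊕0⊕0⊕1⊕1 = 1
Syndrome s16…s1 = 10100 → error at position 20.
Flip position 20: 0000100001100100001011101110011 → 0000100001100100001111101110011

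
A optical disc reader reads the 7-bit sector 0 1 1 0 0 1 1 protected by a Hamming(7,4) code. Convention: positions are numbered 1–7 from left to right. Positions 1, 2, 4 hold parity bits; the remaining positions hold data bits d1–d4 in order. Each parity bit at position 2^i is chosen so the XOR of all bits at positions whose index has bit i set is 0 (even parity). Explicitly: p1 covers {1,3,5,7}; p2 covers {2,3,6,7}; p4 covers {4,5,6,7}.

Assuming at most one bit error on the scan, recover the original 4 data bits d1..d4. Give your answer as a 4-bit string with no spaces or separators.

1011

s1 (pos 1,3,5,7): 0⊕1⊕0⊕1 = 0
s2 (pos 2,3,6,7): 1⊕1⊕1⊕1 = 0
s4 (pos 4,5,6,7): 0⊕0⊕1⊕1 = 0
Syndrome s4…s1 = 000 → no error.
Read data bits from positions 3,5,6,7: 1011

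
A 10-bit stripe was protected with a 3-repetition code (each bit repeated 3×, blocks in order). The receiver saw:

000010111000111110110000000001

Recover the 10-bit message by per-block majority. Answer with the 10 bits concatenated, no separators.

Block 1 (000): 0 ones → 0
Block 2 (010): 1 one → 0
Block 3 (111): 3 ones → 1
Block 4 (000): 0 ones → 0
Block 5 (111): 3 ones → 1
Block 6 (110): 2 ones → 1
Block 7 (110): 2 ones → 1
Block 8 (000): 0 ones → 0
Block 9 (000): 0 ones → 0
Block 10 (001): 1 one → 0

0010111000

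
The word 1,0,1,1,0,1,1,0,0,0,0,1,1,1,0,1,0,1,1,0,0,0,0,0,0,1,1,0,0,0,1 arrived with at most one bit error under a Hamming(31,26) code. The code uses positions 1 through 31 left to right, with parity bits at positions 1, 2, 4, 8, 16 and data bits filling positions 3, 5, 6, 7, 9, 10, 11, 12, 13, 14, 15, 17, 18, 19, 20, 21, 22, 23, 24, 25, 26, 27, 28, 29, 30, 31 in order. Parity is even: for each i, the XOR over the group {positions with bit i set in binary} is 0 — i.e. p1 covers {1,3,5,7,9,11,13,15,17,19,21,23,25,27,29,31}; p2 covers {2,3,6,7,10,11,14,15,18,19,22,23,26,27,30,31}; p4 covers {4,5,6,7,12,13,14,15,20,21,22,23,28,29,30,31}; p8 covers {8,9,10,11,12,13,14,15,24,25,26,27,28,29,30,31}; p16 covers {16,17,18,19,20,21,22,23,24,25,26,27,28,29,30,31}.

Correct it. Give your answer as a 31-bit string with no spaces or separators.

1011010000011101011000000110001

s1 (pos 1,3,5,7,9,11,13,15,17,19,21,23,25,27,29,31): 1⊕1⊕0⊕1⊕0⊕0⊕1⊕0⊕0⊕1⊕0⊕0⊕0⊕1⊕0⊕1 = 1
s2 (pos 2,3,6,7,10,11,14,15,18,19,22,23,26,27,30,31): 0⊕1⊕1⊕1⊕0⊕0⊕1⊕0⊕1⊕1⊕0⊕0⊕1⊕1⊕0⊕1 = 1
s4 (pos 4,5,6,7,12,13,14,15,20,21,22,23,28,29,30,31): 1⊕0⊕1⊕1⊕1⊕1⊕1⊕0⊕0⊕0⊕0⊕0⊕0⊕0⊕0⊕1 = 1
s8 (pos 8,9,10,11,12,13,14,15,24,25,26,27,28,29,30,31): 0⊕0⊕0⊕0⊕1⊕1⊕1⊕0⊕0⊕0⊕1⊕1⊕0⊕0⊕0⊕1 = 0
s16 (pos 16,17,18,19,20,21,22,23,24,25,26,27,28,29,30,31): 1⊕0⊕1⊕1⊕0⊕0⊕0⊕0⊕0⊕0⊕1⊕1⊕0⊕0⊕0⊕1 = 0
Syndrome s16…s1 = 00111 → error at position 7.
Flip position 7: 1011011000011101011000000110001 → 1011010000011101011000000110001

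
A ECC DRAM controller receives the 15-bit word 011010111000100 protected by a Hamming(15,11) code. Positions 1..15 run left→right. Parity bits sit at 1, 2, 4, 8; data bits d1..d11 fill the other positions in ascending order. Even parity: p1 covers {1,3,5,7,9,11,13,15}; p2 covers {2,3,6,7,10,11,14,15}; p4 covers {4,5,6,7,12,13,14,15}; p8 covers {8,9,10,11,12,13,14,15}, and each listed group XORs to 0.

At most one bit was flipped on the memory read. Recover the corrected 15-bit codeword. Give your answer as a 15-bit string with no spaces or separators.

s1 (pos 1,3,5,7,9,11,13,15): 0⊕1⊕1⊕1⊕1⊕0⊕1⊕0 = 1
s2 (pos 2,3,6,7,10,11,14,15): 1⊕1⊕0⊕1⊕0⊕0⊕0⊕0 = 1
s4 (pos 4,5,6,7,12,13,14,15): 0⊕1⊕0⊕1⊕0⊕1⊕0⊕0 = 1
s8 (pos 8,9,10,11,12,13,14,15): 1⊕1⊕0⊕0⊕0⊕1⊕0⊕0 = 1
Syndrome s8…s1 = 1111 → error at position 15.
Flip position 15: 011010111000100 → 011010111000101

011010111000101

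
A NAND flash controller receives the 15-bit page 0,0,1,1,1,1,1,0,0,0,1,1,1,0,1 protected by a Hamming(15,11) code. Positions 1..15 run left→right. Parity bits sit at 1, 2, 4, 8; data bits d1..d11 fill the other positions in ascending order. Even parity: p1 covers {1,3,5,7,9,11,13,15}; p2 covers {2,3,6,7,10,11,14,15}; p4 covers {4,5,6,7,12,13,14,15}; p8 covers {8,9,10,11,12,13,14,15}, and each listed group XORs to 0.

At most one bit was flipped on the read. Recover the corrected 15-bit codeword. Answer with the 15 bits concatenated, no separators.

s1 (pos 1,3,5,7,9,11,13,15): 0⊕1⊕1⊕1⊕0⊕1⊕1⊕1 = 0
s2 (pos 2,3,6,7,10,11,14,15): 0⊕1⊕1⊕1⊕0⊕1⊕0⊕1 = 1
s4 (pos 4,5,6,7,12,13,14,15): 1⊕1⊕1⊕1⊕1⊕1⊕0⊕1 = 1
s8 (pos 8,9,10,11,12,13,14,15): 0⊕0⊕0⊕1⊕1⊕1⊕0⊕1 = 0
Syndrome s8…s1 = 0110 → error at position 6.
Flip position 6: 001111100011101 → 001110100011101

001110100011101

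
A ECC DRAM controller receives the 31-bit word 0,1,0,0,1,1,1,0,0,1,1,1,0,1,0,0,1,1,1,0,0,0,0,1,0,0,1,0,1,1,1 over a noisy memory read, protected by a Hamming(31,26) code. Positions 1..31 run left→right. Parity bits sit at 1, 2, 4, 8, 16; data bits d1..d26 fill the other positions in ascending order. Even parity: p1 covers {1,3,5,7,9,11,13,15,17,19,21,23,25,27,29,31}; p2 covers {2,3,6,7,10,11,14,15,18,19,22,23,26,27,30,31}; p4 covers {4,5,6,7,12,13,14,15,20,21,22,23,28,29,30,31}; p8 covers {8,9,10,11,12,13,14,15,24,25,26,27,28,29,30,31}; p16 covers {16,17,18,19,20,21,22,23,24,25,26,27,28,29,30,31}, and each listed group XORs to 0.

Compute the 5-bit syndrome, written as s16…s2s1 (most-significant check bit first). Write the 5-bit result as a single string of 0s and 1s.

s1 (pos 1,3,5,7,9,11,13,15,17,19,21,23,25,27,29,31): 0⊕0⊕1⊕1⊕0⊕1⊕0⊕0⊕1⊕1⊕0⊕0⊕0⊕1⊕1⊕1 = 0
s2 (pos 2,3,6,7,10,11,14,15,18,19,22,23,26,27,30,31): 1⊕0⊕1⊕1⊕1⊕1⊕1⊕0⊕1⊕1⊕0⊕0⊕0⊕1⊕1⊕1 = 1
s4 (pos 4,5,6,7,12,13,14,15,20,21,22,23,28,29,30,31): 0⊕1⊕1⊕1⊕1⊕0⊕1⊕0⊕0⊕0⊕0⊕0⊕0⊕1⊕1⊕1 = 0
s8 (pos 8,9,10,11,12,13,14,15,24,25,26,27,28,29,30,31): 0⊕0⊕1⊕1⊕1⊕0⊕1⊕0⊕1⊕0⊕0⊕1⊕0⊕1⊕1⊕1 = 1
s16 (pos 16,17,18,19,20,21,22,23,24,25,26,27,28,29,30,31): 0⊕1⊕1⊕1⊕0⊕0⊕0⊕0⊕1⊕0⊕0⊕1⊕0⊕1⊕1⊕1 = 0
Syndrome s16…s1 = 01010 → error at position 10.

01010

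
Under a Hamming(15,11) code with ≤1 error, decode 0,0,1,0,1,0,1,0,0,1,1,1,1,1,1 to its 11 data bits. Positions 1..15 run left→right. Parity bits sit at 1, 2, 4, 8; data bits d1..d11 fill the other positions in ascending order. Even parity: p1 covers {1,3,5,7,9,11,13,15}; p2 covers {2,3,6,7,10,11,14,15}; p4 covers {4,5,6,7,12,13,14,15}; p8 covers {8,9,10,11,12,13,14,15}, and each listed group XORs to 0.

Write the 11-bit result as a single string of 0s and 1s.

11010111111

s1 (pos 1,3,5,7,9,11,13,15): 0⊕1⊕1⊕1⊕0⊕1⊕1⊕1 = 0
s2 (pos 2,3,6,7,10,11,14,15): 0⊕1⊕0⊕1⊕1⊕1⊕1⊕1 = 0
s4 (pos 4,5,6,7,12,13,14,15): 0⊕1⊕0⊕1⊕1⊕1⊕1⊕1 = 0
s8 (pos 8,9,10,11,12,13,14,15): 0⊕0⊕1⊕1⊕1⊕1⊕1⊕1 = 0
Syndrome s8…s1 = 0000 → no error.
Read data bits from positions 3,5,6,7,9,10,11,12,13,14,15: 11010111111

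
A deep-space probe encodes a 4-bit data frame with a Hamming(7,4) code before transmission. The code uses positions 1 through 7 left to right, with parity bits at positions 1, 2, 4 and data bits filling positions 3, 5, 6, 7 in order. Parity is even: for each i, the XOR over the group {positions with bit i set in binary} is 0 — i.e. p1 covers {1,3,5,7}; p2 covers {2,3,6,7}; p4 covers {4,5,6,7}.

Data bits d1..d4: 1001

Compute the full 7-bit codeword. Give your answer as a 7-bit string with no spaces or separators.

0011001

Place data at non-parity positions: p1 p2 1 p4 0 0 1
p1 (pos 1,3,5,7): XOR of data positions = 1⊕0⊕1 = 0
p2 (pos 2,3,6,7): XOR of data positions = 1⊕0⊕1 = 0
p4 (pos 4,5,6,7): XOR of data positions = 0⊕0⊕1 = 1
Codeword: 0011001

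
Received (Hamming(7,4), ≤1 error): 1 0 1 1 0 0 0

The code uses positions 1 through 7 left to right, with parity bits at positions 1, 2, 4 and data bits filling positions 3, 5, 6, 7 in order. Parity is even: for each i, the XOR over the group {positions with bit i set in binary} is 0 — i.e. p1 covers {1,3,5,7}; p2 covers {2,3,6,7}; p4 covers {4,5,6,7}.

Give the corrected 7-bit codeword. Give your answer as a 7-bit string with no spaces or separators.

s1 (pos 1,3,5,7): 1⊕1⊕0⊕0 = 0
s2 (pos 2,3,6,7): 0⊕1⊕0⊕0 = 1
s4 (pos 4,5,6,7): 1⊕0⊕0⊕0 = 1
Syndrome s4…s1 = 110 → error at position 6.
Flip position 6: 1011000 → 1011010

1011010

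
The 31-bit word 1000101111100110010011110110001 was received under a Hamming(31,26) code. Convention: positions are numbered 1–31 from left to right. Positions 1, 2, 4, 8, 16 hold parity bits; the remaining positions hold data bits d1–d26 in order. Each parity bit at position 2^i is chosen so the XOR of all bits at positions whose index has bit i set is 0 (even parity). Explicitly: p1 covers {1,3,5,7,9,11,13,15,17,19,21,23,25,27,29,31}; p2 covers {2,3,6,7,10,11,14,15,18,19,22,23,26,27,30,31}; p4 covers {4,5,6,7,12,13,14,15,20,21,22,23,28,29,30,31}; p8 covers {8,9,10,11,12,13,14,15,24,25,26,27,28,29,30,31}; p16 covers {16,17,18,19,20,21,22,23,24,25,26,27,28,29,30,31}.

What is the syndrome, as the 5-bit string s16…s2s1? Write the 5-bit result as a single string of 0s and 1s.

00010

s1 (pos 1,3,5,7,9,11,13,15,17,19,21,23,25,27,29,31): 1⊕0⊕1⊕1⊕1⊕1⊕0⊕1⊕0⊕0⊕1⊕1⊕0⊕1⊕0⊕1 = 0
s2 (pos 2,3,6,7,10,11,14,15,18,19,22,23,26,27,30,31): 0⊕0⊕0⊕1⊕1⊕1⊕1⊕1⊕1⊕0⊕1⊕1⊕1⊕1⊕0⊕1 = 1
s4 (pos 4,5,6,7,12,13,14,15,20,21,22,23,28,29,30,31): 0⊕1⊕0⊕1⊕0⊕0⊕1⊕1⊕0⊕1⊕1⊕1⊕0⊕0⊕0⊕1 = 0
s8 (pos 8,9,10,11,12,13,14,15,24,25,26,27,28,29,30,31): 1⊕1⊕1⊕1⊕0⊕0⊕1⊕1⊕1⊕0⊕1⊕1⊕0⊕0⊕0⊕1 = 0
s16 (pos 16,17,18,19,20,21,22,23,24,25,26,27,28,29,30,31): 0⊕0⊕1⊕0⊕0⊕1⊕1⊕1⊕1⊕0⊕1⊕1⊕0⊕0⊕0⊕1 = 0
Syndrome s16…s1 = 00010 → error at position 2.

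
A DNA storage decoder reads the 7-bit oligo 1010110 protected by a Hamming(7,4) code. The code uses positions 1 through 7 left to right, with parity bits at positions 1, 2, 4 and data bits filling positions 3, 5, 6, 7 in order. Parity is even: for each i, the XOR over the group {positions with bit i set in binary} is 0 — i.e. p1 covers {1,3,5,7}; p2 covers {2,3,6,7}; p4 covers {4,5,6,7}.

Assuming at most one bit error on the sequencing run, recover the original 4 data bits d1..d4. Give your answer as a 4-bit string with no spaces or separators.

1110

s1 (pos 1,3,5,7): 1⊕1⊕1⊕0 = 1
s2 (pos 2,3,6,7): 0⊕1⊕1⊕0 = 0
s4 (pos 4,5,6,7): 0⊕1⊕1⊕0 = 0
Syndrome s4…s1 = 001 → error at position 1.
Flip position 1: 1010110 → 0010110
Read data bits from positions 3,5,6,7: 1110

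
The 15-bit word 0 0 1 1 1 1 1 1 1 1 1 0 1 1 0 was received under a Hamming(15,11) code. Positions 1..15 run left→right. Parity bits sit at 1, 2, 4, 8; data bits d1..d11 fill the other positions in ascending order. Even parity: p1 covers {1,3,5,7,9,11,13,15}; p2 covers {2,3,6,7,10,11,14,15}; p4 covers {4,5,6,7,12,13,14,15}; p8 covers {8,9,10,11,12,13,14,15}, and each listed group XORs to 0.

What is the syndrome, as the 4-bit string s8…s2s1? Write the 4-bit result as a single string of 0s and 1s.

0000

s1 (pos 1,3,5,7,9,11,13,15): 0⊕1⊕1⊕1⊕1⊕1⊕1⊕0 = 0
s2 (pos 2,3,6,7,10,11,14,15): 0⊕1⊕1⊕1⊕1⊕1⊕1⊕0 = 0
s4 (pos 4,5,6,7,12,13,14,15): 1⊕1⊕1⊕1⊕0⊕1⊕1⊕0 = 0
s8 (pos 8,9,10,11,12,13,14,15): 1⊕1⊕1⊕1⊕0⊕1⊕1⊕0 = 0
Syndrome s8…s1 = 0000 → no error.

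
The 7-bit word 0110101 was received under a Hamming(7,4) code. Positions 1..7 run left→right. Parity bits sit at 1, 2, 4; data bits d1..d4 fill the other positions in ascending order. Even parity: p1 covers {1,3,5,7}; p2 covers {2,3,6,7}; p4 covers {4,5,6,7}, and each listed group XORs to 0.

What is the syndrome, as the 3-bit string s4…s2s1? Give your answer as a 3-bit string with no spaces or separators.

s1 (pos 1,3,5,7): 0⊕1⊕1⊕1 = 1
s2 (pos 2,3,6,7): 1⊕1⊕0⊕1 = 1
s4 (pos 4,5,6,7): 0⊕1⊕0⊕1 = 0
Syndrome s4…s1 = 011 → error at position 3.

011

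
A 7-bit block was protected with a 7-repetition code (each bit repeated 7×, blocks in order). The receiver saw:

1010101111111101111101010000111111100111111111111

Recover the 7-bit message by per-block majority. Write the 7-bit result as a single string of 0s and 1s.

Block 1 (1010101): 4 ones → 1
Block 2 (1111111): 7 ones → 1
Block 3 (0111110): 5 ones → 1
Block 4 (1010000): 2 ones → 0
Block 5 (1111111): 7 ones → 1
Block 6 (0011111): 5 ones → 1
Block 7 (1111111): 7 ones → 1

1110111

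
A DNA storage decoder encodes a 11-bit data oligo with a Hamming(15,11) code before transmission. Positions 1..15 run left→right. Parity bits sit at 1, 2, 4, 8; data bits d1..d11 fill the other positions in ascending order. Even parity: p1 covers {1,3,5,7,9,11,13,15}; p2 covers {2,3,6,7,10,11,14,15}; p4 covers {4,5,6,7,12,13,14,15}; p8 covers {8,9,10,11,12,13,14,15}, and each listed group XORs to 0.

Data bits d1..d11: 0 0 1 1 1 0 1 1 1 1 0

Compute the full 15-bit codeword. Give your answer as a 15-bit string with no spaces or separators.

Place data at non-parity positions: p1 p2 0 p4 0 1 1 p8 1 0 1 1 1 1 0
p1 (pos 1,3,5,7,9,11,13,15): XOR of data positions = 0⊕0⊕1⊕1⊕1⊕1⊕0 = 0
p2 (pos 2,3,6,7,10,11,14,15): XOR of data positions = 0⊕1⊕1⊕0⊕1⊕1⊕0 = 0
p4 (pos 4,5,6,7,12,13,14,15): XOR of data positions = 0⊕1⊕1⊕1⊕1⊕1⊕0 = 1
p8 (pos 8,9,10,11,12,13,14,15): XOR of data positions = 1⊕0⊕1⊕1⊕1⊕1⊕0 = 1
Codeword: 000101111011110

000101111011110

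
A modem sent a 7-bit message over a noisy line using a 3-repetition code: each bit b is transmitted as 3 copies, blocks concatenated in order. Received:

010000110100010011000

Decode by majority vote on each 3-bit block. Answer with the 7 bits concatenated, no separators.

Block 1 (010): 1 one → 0
Block 2 (000): 0 ones → 0
Block 3 (110): 2 ones → 1
Block 4 (100): 1 one → 0
Block 5 (010): 1 one → 0
Block 6 (011): 2 ones → 1
Block 7 (000): 0 ones → 0

0010010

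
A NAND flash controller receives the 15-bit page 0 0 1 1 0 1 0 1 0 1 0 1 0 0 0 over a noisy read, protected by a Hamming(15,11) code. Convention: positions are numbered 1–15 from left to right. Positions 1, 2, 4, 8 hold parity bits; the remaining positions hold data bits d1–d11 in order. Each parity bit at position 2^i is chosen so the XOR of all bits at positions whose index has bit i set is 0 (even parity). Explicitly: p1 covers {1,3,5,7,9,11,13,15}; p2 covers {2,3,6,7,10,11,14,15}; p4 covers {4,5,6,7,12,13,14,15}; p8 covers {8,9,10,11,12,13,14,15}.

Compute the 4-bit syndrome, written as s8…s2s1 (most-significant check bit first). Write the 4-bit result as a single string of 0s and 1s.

s1 (pos 1,3,5,7,9,11,13,15): 0⊕1⊕0⊕0⊕0⊕0⊕0⊕0 = 1
s2 (pos 2,3,6,7,10,11,14,15): 0⊕1⊕1⊕0⊕1⊕0⊕0⊕0 = 1
s4 (pos 4,5,6,7,12,13,14,15): 1⊕0⊕1⊕0⊕1⊕0⊕0⊕0 = 1
s8 (pos 8,9,10,11,12,13,14,15): 1⊕0⊕1⊕0⊕1⊕0⊕0⊕0 = 1
Syndrome s8…s1 = 1111 → error at position 15.

1111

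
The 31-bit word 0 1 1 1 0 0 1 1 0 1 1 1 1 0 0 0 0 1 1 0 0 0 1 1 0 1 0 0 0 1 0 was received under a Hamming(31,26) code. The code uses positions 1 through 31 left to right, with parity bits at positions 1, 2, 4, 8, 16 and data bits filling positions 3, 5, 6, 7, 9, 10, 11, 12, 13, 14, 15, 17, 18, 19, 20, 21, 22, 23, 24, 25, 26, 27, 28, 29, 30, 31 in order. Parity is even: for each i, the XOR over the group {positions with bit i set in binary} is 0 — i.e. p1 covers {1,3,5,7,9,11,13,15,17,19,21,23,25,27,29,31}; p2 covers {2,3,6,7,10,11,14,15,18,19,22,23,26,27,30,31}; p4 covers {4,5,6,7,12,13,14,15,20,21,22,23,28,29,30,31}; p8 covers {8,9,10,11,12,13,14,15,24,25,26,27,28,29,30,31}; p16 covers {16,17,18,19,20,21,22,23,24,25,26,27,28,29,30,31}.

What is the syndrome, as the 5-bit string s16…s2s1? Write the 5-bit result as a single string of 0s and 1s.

00000

s1 (pos 1,3,5,7,9,11,13,15,17,19,21,23,25,27,29,31): 0⊕1⊕0⊕1⊕0⊕1⊕1⊕0⊕0⊕1⊕0⊕1⊕0⊕0⊕0⊕0 = 0
s2 (pos 2,3,6,7,10,11,14,15,18,19,22,23,26,27,30,31): 1⊕1⊕0⊕1⊕1⊕1⊕0⊕0⊕1⊕1⊕0⊕1⊕1⊕0⊕1⊕0 = 0
s4 (pos 4,5,6,7,12,13,14,15,20,21,22,23,28,29,30,31): 1⊕0⊕0⊕1⊕1⊕1⊕0⊕0⊕0⊕0⊕0⊕1⊕0⊕0⊕1⊕0 = 0
s8 (pos 8,9,10,11,12,13,14,15,24,25,26,27,28,29,30,31): 1⊕0⊕1⊕1⊕1⊕1⊕0⊕0⊕1⊕0⊕1⊕0⊕0⊕0⊕1⊕0 = 0
s16 (pos 16,17,18,19,20,21,22,23,24,25,26,27,28,29,30,31): 0⊕0⊕1⊕1⊕0⊕0⊕0⊕1⊕1⊕0⊕1⊕0⊕0⊕0⊕1⊕0 = 0
Syndrome s16…s1 = 00000 → no error.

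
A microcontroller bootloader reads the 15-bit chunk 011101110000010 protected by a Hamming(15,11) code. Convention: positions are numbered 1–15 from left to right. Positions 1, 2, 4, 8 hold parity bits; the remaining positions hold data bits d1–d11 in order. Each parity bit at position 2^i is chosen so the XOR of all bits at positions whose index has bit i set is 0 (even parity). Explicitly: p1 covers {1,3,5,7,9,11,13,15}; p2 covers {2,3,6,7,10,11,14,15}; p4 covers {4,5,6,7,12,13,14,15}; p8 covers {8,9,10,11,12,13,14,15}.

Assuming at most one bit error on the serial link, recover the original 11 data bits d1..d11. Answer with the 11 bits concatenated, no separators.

10110000010

s1 (pos 1,3,5,7,9,11,13,15): 0⊕1⊕0⊕1⊕0⊕0⊕0⊕0 = 0
s2 (pos 2,3,6,7,10,11,14,15): 1⊕1⊕1⊕1⊕0⊕0⊕1⊕0 = 1
s4 (pos 4,5,6,7,12,13,14,15): 1⊕0⊕1⊕1⊕0⊕0⊕1⊕0 = 0
s8 (pos 8,9,10,11,12,13,14,15): 1⊕0⊕0⊕0⊕0⊕0⊕1⊕0 = 0
Syndrome s8…s1 = 0010 → error at position 2.
Flip position 2: 011101110000010 → 001101110000010
Read data bits from positions 3,5,6,7,9,10,11,12,13,14,15: 10110000010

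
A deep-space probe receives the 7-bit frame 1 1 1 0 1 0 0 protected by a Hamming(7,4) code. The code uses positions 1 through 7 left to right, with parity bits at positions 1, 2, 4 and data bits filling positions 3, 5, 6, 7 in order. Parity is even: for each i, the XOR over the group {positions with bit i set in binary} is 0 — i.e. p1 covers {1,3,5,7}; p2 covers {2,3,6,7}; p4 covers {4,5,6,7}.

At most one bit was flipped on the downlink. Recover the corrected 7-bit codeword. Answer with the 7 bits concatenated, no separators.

s1 (pos 1,3,5,7): 1⊕1⊕1⊕0 = 1
s2 (pos 2,3,6,7): 1⊕1⊕0⊕0 = 0
s4 (pos 4,5,6,7): 0⊕1⊕0⊕0 = 1
Syndrome s4…s1 = 101 → error at position 5.
Flip position 5: 1110100 → 1110000

1110000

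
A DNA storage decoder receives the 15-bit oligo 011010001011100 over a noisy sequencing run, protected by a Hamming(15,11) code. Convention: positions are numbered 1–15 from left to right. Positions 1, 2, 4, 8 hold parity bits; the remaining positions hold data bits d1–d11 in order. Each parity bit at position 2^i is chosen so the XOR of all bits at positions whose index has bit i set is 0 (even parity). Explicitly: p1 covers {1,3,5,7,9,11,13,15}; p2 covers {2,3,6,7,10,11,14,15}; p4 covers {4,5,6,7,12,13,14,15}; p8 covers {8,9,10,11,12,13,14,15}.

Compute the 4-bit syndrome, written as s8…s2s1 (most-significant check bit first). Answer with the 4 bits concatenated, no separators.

s1 (pos 1,3,5,7,9,11,13,15): 0⊕1⊕1⊕0⊕1⊕1⊕1⊕0 = 1
s2 (pos 2,3,6,7,10,11,14,15): 1⊕1⊕0⊕0⊕0⊕1⊕0⊕0 = 1
s4 (pos 4,5,6,7,12,13,14,15): 0⊕1⊕0⊕0⊕1⊕1⊕0⊕0 = 1
s8 (pos 8,9,10,11,12,13,14,15): 0⊕1⊕0⊕1⊕1⊕1⊕0⊕0 = 0
Syndrome s8…s1 = 0111 → error at position 7.

0111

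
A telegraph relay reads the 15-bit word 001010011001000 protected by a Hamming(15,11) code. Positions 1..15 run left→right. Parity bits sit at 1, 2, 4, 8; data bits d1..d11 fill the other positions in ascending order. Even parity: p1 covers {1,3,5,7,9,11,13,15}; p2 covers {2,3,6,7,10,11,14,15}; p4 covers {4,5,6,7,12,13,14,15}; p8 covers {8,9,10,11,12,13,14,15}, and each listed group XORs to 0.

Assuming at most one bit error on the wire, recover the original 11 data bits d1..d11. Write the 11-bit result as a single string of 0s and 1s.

s1 (pos 1,3,5,7,9,11,13,15): 0⊕1⊕1⊕0⊕1⊕0⊕0⊕0 = 1
s2 (pos 2,3,6,7,10,11,14,15): 0⊕1⊕0⊕0⊕0⊕0⊕0⊕0 = 1
s4 (pos 4,5,6,7,12,13,14,15): 0⊕1⊕0⊕0⊕1⊕0⊕0⊕0 = 0
s8 (pos 8,9,10,11,12,13,14,15): 1⊕1⊕0⊕0⊕1⊕0⊕0⊕0 = 1
Syndrome s8…s1 = 1011 → error at position 11.
Flip position 11: 001010011001000 → 001010011011000
Read data bits from positions 3,5,6,7,9,10,11,12,13,14,15: 11001011000

11001011000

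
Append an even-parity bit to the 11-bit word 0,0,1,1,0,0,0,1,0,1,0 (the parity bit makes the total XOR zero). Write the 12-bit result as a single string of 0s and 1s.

001100010100

XOR of the 11 data bits: 0⊕0⊕1⊕1⊕0⊕0⊕0⊕1⊕0⊕1⊕0 = 0
Parity bit = 0 (so all 12 bits XOR to 0).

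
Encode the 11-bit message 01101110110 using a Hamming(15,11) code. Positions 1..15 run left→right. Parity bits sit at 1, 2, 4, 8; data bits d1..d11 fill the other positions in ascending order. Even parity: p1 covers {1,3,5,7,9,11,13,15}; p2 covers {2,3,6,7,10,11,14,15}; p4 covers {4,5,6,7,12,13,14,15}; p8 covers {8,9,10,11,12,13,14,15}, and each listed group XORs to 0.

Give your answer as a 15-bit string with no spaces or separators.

000011011110110

Place data at non-parity positions: p1 p2 0 p4 1 1 0 p8 1 1 1 0 1 1 0
p1 (pos 1,3,5,7,9,11,13,15): XOR of data positions = 0⊕1⊕0⊕1⊕1⊕1⊕0 = 0
p2 (pos 2,3,6,7,10,11,14,15): XOR of data positions = 0⊕1⊕0⊕1⊕1⊕1⊕0 = 0
p4 (pos 4,5,6,7,12,13,14,15): XOR of data positions = 1⊕1⊕0⊕0⊕1⊕1⊕0 = 0
p8 (pos 8,9,10,11,12,13,14,15): XOR of data positions = 1⊕1⊕1⊕0⊕1⊕1⊕0 = 1
Codeword: 000011011110110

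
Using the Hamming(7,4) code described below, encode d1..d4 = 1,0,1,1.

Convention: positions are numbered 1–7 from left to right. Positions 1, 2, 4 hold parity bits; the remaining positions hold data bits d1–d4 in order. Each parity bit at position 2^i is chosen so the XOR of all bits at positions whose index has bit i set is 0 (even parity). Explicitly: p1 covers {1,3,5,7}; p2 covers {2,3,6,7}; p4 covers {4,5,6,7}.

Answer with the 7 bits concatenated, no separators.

Place data at non-parity positions: p1 p2 1 p4 0 1 1
p1 (pos 1,3,5,7): XOR of data positions = 1⊕0⊕1 = 0
p2 (pos 2,3,6,7): XOR of data positions = 1⊕1⊕1 = 1
p4 (pos 4,5,6,7): XOR of data positions = 0⊕1⊕1 = 0
Codeword: 0110011

0110011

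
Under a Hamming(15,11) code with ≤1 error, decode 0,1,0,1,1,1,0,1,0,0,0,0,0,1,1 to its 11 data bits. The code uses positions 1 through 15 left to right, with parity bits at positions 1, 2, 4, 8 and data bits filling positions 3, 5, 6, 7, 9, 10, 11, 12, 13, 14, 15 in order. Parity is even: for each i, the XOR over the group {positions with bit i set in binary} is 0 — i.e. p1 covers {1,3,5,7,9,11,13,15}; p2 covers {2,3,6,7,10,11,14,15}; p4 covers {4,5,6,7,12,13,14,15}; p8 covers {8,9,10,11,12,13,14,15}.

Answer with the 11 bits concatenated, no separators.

s1 (pos 1,3,5,7,9,11,13,15): 0⊕0⊕1⊕0⊕0⊕0⊕0⊕1 = 0
s2 (pos 2,3,6,7,10,11,14,15): 1⊕0⊕1⊕0⊕0⊕0⊕1⊕1 = 0
s4 (pos 4,5,6,7,12,13,14,15): 1⊕1⊕1⊕0⊕0⊕0⊕1⊕1 = 1
s8 (pos 8,9,10,11,12,13,14,15): 1⊕0⊕0⊕0⊕0⊕0⊕1⊕1 = 1
Syndrome s8…s1 = 1100 → error at position 12.
Flip position 12: 010111010000011 → 010111010001011
Read data bits from positions 3,5,6,7,9,10,11,12,13,14,15: 01100001011

01100001011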